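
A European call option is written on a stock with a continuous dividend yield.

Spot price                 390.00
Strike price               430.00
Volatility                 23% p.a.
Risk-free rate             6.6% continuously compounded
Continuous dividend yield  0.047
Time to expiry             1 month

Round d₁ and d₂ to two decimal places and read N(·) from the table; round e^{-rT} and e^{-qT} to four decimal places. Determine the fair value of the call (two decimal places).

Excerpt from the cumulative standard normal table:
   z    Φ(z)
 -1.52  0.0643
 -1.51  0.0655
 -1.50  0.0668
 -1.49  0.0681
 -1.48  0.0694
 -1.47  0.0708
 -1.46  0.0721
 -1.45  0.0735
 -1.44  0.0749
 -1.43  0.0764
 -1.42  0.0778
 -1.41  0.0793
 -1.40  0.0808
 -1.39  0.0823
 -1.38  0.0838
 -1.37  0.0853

T = 0.08333;  σ√T = 0.0664
d₁ = [ln(390/430) + (0.066 − 0.047 + ½·0.23²)·0.08333] / (σ√T) = (-0.0976 + 0.0038) / 0.0664 = -1.4135 ⇒ -1.41
d₂ = -1.4135 − 0.0664 = -1.4799 ⇒ -1.48
e^(−qT) = e^(−0.047·0.08333) = 0.9961;  e^(−rT) = e^(−0.066·0.08333) = 0.9945
N(d₁) = N(-1.41) = 0.0793;  N(d₂) = N(-1.48) = 0.0694
C = 390·0.9961·0.0793 − 430·0.9945·0.0694 = 30.8064 − 29.6779 = 1.1285

1.13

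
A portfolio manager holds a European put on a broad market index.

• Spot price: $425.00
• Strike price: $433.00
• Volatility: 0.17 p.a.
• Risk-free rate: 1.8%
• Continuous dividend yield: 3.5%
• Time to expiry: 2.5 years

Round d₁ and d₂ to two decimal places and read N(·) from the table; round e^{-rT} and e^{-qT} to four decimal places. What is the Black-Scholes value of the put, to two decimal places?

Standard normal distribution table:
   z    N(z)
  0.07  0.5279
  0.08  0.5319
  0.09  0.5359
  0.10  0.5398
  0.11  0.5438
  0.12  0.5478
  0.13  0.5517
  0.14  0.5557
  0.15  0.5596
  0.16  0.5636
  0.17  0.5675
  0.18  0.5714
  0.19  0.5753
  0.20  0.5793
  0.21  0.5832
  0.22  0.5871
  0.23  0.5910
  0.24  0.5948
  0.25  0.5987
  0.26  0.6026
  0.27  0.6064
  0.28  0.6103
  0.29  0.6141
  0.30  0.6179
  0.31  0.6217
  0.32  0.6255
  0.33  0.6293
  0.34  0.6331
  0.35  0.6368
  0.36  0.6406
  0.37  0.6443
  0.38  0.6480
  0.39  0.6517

σ√T = 0.17 × 1.5811 = 0.2688
d₁ = [ln(425/433) + (0.018 − 0.035 + 0.17²/2)·2.5] / 0.2688 = [-0.0186 − 0.0064] / 0.2688 = -0.0931 ≈ -0.09
d₂ = d₁ − σ√T = -0.0931 − 0.2688 = -0.3619 ≈ -0.36
e^(−qT) = e^(−0.035·2.5) = 0.9162;  e^(−rT) = e^(−0.018·2.5) = 0.9560
P = 433·0.9560·N(0.36) − 425·0.9162·N(0.09) = 433·0.9560·0.6406 − 425·0.9162·0.5359 = 265.1751 − 208.6714 = 56.5037

$56.50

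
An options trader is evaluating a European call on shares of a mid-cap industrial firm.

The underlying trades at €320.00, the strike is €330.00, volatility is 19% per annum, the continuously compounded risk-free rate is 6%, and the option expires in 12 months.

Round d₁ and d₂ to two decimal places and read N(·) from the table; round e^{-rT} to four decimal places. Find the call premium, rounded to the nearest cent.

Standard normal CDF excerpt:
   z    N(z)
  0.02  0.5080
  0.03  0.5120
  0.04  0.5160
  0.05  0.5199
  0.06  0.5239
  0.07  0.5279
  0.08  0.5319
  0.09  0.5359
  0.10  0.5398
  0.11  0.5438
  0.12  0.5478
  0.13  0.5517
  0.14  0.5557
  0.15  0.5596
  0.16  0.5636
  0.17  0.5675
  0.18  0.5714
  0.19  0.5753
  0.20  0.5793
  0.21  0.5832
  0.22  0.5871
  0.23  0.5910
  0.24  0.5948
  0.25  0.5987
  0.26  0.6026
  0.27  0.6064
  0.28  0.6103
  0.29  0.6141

€28.76

σ√T = 0.19 × 1.0000 = 0.1900
d₁ = [ln(320/330) + (0.06 + ½·0.19²)·1] / (σ√T) = (-0.0308 + 0.0780) / 0.1900 = 0.2488 → 0.25
d₂ = 0.2488 − 0.1900 = 0.0588 → 0.06
exp(−rT) = exp(−0.06·1) = 0.9418
N(d₁) = N(0.25) = 0.5987;  N(d₂) = N(0.06) = 0.5239
C = 320·0.5987 − 330·0.9418·0.5239 = 191.5840 − 162.8250 = 28.7590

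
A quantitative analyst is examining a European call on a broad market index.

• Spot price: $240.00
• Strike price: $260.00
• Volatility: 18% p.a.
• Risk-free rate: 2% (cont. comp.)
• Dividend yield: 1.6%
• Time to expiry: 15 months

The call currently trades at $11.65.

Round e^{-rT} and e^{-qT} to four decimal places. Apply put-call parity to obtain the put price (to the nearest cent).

$29.98

exp(−qT) = exp(−0.016·1.25) = 0.9802;  exp(−rT) = exp(−0.02·1.25) = 0.9753
Put-call parity: C − P = S·e^(−qT) − K·e^(−rT) = 240·0.9802 − 260·0.9753 = 235.2480 − 253.5780 = -18.3300
P = C − (C − P) = 11.65 − (-18.3300) = 29.9800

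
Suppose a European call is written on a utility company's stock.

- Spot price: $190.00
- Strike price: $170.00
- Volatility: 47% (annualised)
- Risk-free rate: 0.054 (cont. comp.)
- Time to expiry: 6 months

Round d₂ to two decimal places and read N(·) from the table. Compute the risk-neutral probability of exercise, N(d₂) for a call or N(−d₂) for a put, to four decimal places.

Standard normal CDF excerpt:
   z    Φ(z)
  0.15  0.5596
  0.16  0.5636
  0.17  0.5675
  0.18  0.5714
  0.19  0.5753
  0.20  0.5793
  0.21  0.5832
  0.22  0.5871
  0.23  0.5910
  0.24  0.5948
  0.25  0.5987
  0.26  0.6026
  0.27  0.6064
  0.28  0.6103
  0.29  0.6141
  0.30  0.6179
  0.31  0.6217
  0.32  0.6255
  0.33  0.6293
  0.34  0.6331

σ√T = 0.47·√0.5 = 0.3323
ln(S/K) + (r + σ²/2)T = ln(190/170) + (0.054 + 0.47²/2)·0.5 = 0.1112 + 0.0822 = 0.1935
d₁ = 0.1935 / 0.3323 = 0.5821 ≈ 0.58
d₂ = d₁ − σ√T = 0.5821 − 0.3323 = 0.2497 ≈ 0.25
Pr(exercise) under Q = N(d₂) = 0.5987

0.5987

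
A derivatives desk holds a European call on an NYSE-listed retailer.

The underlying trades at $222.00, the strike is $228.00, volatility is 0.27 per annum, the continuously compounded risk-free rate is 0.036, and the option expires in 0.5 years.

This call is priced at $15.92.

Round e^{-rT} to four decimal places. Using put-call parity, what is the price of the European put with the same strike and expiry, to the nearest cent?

$17.86

e^(−rT) = e^(−0.036·0.5) = 0.9822
Put-call parity: C − P = S − K·e^(−rT) = 222 − 228·0.9822 = 222 − 223.9416 = -1.9416
P = C − (C − P) = 15.92 − (-1.9416) = 17.8616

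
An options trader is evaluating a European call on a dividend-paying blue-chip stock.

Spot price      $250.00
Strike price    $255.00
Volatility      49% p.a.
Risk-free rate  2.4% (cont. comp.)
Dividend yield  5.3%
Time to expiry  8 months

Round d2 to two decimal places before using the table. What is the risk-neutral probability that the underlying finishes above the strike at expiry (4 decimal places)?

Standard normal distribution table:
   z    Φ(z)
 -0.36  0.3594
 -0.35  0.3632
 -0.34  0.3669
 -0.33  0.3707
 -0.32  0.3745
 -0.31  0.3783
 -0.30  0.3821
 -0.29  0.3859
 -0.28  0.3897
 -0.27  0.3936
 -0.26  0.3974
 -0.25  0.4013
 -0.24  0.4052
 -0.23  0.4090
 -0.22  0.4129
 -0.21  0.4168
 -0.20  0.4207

0.3821

σ√T = 0.49·√0.6667 = 0.4001
d₁ = [ln(250/255) + (0.024 − 0.053 + 0.49²/2)·0.6667] / 0.4001 = [-0.0198 + 0.0607] / 0.4001 = 0.1022 → 0.10
d₂ = d₁ − σ√T = 0.1022 − 0.4001 = -0.2979 → -0.30
Risk-neutral Pr[S_T > K] = N(d₂) = N(-0.30) = 0.3821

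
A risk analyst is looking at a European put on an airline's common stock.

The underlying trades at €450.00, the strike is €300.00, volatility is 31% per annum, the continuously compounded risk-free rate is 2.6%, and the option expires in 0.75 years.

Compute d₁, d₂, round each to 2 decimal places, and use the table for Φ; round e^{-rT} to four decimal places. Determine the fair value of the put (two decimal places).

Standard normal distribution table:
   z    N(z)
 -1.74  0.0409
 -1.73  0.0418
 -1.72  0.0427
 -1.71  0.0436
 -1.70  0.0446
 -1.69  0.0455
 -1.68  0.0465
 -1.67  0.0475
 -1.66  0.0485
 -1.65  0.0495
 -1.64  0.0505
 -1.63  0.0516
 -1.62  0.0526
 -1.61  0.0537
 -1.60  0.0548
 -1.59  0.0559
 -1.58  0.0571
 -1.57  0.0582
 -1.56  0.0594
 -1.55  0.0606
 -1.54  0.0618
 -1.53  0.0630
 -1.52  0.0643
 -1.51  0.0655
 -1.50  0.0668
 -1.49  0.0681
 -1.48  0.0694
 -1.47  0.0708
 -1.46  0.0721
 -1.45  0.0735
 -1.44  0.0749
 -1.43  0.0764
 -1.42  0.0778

σ√T = 0.31·√0.75 = 0.2685
ln(S/K) + (r + σ²/2)T = ln(450/300) + (0.026 + 0.31²/2)·0.75 = 0.4055 + 0.0555 = 0.4610
d₁ = 0.4610 / 0.2685 = 1.7172 ≈ 1.72
d₂ = d₁ − σ√T = 1.7172 − 0.2685 = 1.4487 ≈ 1.45
exp(−rT) = exp(−0.026·0.75) = 0.9807
P = 300·0.9807·N(-1.45) − 450·N(-1.72) = 300·0.9807·0.0735 − 450·0.0427 = 21.6244 − 19.2150 = 2.4094

€2.41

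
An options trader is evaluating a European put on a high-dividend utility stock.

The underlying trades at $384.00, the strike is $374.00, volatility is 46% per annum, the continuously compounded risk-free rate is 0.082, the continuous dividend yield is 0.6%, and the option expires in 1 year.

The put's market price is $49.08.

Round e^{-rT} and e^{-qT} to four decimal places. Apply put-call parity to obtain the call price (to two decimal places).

e^(−qT) = e^(−0.006·1) = 0.9940;  e^(−rT) = e^(−0.082·1) = 0.9213
Put-call parity: C − P = S·e^(−qT) − K·e^(−rT) = 384·0.9940 − 374·0.9213 = 381.6960 − 344.5662 = 37.1298
C = P + (C − P) = 49.08 + (37.1298) = 86.2098

$86.21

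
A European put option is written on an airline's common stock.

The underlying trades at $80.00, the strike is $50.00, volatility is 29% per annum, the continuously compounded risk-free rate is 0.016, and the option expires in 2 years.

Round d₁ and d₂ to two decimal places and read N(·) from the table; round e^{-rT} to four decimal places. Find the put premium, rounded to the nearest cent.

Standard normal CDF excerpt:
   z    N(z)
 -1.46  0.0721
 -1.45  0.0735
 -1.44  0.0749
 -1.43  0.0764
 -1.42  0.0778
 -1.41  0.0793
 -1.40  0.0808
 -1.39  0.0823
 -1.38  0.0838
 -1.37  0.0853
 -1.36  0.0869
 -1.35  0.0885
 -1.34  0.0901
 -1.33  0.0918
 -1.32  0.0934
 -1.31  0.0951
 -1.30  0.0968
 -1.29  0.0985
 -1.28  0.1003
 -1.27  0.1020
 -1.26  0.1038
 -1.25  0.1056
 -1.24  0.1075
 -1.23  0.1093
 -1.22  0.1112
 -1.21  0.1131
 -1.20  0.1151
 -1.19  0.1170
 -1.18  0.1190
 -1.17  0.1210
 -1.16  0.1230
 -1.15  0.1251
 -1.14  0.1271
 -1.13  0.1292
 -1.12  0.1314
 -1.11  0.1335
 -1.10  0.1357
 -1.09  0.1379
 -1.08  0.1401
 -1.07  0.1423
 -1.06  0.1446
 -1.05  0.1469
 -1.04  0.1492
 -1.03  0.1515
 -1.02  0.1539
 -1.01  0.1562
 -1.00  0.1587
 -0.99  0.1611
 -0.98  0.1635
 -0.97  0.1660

$1.34

T = 2;  σ√T = 0.4101
ln(S/K) + (r + σ²/2)T = ln(80/50) + (0.016 + 0.29²/2)·2 = 0.4700 + 0.1161 = 0.5861
d₁ = 0.5861 / 0.4101 = 1.4291 which rounds to 1.43
d₂ = d₁ − σ√T = 1.4291 − 0.4101 = 1.0190 which rounds to 1.02
exp(−rT) = exp(−0.016·2) = 0.9685
N(−d₂) = N(-1.02) = 0.1539;  N(−d₁) = N(-1.43) = 0.0764
P = 50·0.9685·0.1539 − 80·0.0764 = 7.4526 − 6.1120 = 1.3406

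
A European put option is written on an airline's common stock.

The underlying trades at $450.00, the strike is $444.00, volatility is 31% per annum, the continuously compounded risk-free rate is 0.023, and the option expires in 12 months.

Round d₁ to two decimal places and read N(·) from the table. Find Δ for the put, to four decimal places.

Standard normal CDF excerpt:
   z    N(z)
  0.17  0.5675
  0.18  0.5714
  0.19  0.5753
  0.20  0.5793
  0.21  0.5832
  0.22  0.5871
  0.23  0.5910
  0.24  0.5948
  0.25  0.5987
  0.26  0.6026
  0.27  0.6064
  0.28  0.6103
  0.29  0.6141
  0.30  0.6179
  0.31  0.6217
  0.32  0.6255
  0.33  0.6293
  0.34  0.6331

-0.3936

σ√T = 0.31 × 1.0000 = 0.3100
d₁ = [ln(450/444) + (0.023 + 0.31²/2)·1] / 0.3100 = [0.0134 + 0.0711] / 0.3100 = 0.2725 ≈ 0.27
N(d₁) = N(0.27) = 0.6064
Δ_put = N(d₁) − 1 = 0.6064 − 1 = -0.3936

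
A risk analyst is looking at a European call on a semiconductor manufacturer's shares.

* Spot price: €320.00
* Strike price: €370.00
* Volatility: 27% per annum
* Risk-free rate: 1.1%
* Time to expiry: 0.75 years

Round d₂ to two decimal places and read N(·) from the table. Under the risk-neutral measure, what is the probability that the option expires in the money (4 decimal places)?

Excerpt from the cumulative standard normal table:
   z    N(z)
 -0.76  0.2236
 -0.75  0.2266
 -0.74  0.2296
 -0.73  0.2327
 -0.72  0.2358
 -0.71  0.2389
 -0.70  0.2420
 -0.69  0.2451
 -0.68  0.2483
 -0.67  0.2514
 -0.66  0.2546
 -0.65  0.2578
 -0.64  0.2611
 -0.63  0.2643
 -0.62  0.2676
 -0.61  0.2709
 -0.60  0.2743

0.2420

σ√T = 0.27·√0.75 = 0.2338
d₁ = [ln(320/370) + (0.011 + 0.27²/2)·0.75] / 0.2338 = [-0.1452 + 0.0356] / 0.2338 = -0.4687 ≈ -0.47
d₂ = d₁ − σ√T = -0.4687 − 0.2338 = -0.7025 ≈ -0.70
Pr(exercise) under Q = N(d₂) = 0.2420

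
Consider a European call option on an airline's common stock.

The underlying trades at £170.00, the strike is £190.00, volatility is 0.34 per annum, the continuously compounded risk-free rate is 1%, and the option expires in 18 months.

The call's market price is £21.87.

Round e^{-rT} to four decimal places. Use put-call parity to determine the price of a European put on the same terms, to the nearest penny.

£39.04

e^(−rT) = e^(−0.01·1.5) = 0.9851
Put-call parity: C − P = S − K·e^(−rT) = 170 − 190·0.9851 = 170 − 187.1690 = -17.1690
P = C − (C − P) = 21.87 − (-17.1690) = 39.0390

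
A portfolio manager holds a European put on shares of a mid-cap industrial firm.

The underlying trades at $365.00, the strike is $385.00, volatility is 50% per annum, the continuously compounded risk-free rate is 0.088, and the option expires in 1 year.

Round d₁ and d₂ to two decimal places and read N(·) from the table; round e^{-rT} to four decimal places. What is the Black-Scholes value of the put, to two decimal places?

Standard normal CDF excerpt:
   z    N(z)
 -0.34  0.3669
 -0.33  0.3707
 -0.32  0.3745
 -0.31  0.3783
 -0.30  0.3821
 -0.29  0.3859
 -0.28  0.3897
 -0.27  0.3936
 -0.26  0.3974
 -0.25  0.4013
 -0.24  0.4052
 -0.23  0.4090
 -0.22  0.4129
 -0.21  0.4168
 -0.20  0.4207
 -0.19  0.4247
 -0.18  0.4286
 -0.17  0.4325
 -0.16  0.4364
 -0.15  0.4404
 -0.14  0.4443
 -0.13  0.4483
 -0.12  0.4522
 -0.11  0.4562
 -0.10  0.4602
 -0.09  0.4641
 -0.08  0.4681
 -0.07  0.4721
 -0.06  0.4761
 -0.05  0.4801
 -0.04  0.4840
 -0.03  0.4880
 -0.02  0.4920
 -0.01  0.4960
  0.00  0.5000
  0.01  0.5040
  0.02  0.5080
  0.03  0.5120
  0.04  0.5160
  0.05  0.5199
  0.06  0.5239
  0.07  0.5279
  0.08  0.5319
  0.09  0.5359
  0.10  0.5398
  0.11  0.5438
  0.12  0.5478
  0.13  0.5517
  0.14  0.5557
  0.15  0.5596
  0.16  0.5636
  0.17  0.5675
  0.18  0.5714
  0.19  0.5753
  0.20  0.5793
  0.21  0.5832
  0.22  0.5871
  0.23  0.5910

σ√T = 0.5·√1 = 0.5000
ln(S/K) + (r + σ²/2)T = ln(365/385) + (0.088 + 0.5²/2)·1 = -0.0533 + 0.2130 = 0.1597
d₁ = 0.1597 / 0.5000 = 0.3193 which rounds to 0.32
d₂ = d₁ − σ√T = 0.3193 − 0.5000 = -0.1807 which rounds to -0.18
exp(−rT) = exp(−0.088·1) = 0.9158
N(−d₂) = N(0.18) = 0.5714;  N(−d₁) = N(-0.32) = 0.3745
P = 385·0.9158·0.5714 − 365·0.3745 = 201.4659 − 136.6925 = 64.7734

$64.77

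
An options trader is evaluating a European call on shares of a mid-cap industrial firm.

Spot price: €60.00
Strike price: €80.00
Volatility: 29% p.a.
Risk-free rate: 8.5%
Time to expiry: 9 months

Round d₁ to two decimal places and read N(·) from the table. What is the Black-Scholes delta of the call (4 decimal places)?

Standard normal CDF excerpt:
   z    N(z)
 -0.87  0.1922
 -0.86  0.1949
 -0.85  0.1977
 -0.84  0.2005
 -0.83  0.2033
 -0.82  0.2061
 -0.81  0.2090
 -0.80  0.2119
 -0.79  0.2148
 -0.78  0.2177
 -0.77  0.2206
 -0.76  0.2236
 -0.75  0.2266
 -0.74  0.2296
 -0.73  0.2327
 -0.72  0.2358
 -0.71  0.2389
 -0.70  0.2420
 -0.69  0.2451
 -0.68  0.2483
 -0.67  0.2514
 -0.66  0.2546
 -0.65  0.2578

σ√T = 0.29 × 0.8660 = 0.2511
d₁ = [ln(60/80) + (0.085 + 0.29²/2)·0.75] / 0.2511 = [-0.2877 + 0.0953] / 0.2511 = -0.7661 ⇒ -0.77
N(d₁) = N(-0.77) = 0.2206
Δ_call = N(d₁) = 0.2206

0.2206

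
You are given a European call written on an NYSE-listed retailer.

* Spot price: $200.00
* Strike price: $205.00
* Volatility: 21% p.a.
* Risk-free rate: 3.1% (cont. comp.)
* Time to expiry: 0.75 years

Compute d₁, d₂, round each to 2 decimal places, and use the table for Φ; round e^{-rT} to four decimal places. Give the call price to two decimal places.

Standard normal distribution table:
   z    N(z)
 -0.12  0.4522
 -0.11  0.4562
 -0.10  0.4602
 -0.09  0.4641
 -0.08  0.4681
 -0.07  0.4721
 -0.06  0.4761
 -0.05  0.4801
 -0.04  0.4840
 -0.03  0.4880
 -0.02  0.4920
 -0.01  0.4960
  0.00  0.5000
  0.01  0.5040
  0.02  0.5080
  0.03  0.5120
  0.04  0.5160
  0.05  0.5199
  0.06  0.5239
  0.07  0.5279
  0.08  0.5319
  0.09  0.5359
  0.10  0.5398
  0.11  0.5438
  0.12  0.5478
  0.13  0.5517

$14.21

σ√T = 0.21·√0.75 = 0.1819
d₁ = [ln(200/205) + (0.031 + 0.21²/2)·0.75] / 0.1819 = [-0.0247 + 0.0398] / 0.1819 = 0.0830 → 0.08
d₂ = d₁ − σ√T = 0.0830 − 0.1819 = -0.0989 → -0.10
e^(−rT) = e^(−0.031·0.75) = 0.9770
C = 200·N(0.08) − 205·0.9770·N(-0.10) = 200·0.5319 − 205·0.9770·0.4602 = 106.3800 − 92.1712 = 14.2088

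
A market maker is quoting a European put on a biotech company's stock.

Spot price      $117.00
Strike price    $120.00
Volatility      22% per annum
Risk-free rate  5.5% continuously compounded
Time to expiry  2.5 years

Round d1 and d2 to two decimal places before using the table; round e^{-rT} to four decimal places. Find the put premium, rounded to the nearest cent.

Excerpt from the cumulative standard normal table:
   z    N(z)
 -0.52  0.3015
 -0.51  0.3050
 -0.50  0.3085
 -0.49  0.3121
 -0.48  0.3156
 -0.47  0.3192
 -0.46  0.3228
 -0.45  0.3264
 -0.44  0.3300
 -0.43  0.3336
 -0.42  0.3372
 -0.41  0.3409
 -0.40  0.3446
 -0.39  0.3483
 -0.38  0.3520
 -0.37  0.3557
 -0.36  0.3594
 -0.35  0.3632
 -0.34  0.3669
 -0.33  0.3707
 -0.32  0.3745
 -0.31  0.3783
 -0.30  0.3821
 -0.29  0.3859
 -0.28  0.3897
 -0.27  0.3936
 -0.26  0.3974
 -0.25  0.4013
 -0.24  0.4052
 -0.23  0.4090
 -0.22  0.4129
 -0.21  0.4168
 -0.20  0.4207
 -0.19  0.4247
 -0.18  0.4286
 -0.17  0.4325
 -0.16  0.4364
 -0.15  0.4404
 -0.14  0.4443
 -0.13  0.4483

$9.96

σ√T = 0.22 × 1.5811 = 0.3479
d₁ = [ln(117/120) + (0.055 + 0.22²/2)·2.5] / 0.3479 = [-0.0253 + 0.1980] / 0.3479 = 0.4964 → 0.50
d₂ = d₁ − σ√T = 0.4964 − 0.3479 = 0.1486 → 0.15
e^(−rT) = e^(−0.055·2.5) = 0.8715
P = 120·0.8715·N(-0.15) − 117·N(-0.50) = 120·0.8715·0.4404 − 117·0.3085 = 46.0570 − 36.0945 = 9.9625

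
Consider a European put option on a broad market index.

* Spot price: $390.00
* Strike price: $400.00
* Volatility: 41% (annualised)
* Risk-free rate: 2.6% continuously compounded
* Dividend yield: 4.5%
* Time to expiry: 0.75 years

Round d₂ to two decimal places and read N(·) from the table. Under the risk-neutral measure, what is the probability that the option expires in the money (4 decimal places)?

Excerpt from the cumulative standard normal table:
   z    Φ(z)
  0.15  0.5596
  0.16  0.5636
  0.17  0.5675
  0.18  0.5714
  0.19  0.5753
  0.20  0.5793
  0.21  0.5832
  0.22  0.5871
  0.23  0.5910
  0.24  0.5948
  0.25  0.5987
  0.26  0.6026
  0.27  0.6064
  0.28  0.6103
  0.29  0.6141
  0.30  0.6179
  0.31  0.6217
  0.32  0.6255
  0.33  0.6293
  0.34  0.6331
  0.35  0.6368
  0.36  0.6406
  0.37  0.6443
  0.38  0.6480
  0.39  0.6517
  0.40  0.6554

0.6141

σ√T = 0.41·√0.75 = 0.3551
d₁ = [ln(390/400) + (0.026 − 0.045 + 0.41²/2)·0.75] / 0.3551 = [-0.0253 + 0.0488] / 0.3551 = 0.0661 ≈ 0.07
d₂ = d₁ − σ√T = 0.0661 − 0.3551 = -0.2890 ≈ -0.29
Pr(exercise) under Q = N(−d₂) = N(0.29) = 0.6141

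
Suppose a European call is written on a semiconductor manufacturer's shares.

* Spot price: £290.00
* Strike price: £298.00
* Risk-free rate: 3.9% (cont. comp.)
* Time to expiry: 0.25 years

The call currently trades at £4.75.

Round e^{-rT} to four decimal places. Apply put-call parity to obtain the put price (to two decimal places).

e^(−rT) = e^(−0.039·0.25) = 0.9903
Put-call parity: C − P = S − K·e^(−rT) = 290 − 298·0.9903 = 290 − 295.1094 = -5.1094
P = C − (C − P) = 4.75 − (-5.1094) = 9.8594

£9.86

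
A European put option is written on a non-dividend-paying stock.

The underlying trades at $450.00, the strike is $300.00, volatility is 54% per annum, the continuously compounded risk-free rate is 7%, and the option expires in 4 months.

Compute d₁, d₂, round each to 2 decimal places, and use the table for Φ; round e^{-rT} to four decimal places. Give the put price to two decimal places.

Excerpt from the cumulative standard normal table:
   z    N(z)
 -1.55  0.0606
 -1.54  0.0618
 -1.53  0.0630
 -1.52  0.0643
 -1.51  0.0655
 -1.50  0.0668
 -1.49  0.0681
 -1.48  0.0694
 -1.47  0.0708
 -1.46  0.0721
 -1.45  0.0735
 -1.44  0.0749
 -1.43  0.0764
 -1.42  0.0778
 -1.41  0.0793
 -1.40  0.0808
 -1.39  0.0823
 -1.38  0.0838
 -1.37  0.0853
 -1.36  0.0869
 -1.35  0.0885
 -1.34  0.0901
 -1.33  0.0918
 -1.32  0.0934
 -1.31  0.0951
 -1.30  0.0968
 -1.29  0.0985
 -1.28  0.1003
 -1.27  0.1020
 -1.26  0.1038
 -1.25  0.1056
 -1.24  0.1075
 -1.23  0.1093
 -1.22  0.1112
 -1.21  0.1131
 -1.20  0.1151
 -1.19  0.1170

σ√T = 0.54 × 0.5774 = 0.3118
d₁ = [ln(450/300) + (0.07 + ½·0.54²)·0.3333] / (σ√T) = (0.4055 + 0.0719) / 0.3118 = 1.5313 which rounds to 1.53
d₂ = 1.5313 − 0.3118 = 1.2195 which rounds to 1.22
e^(−rT) = e^(−0.07·0.3333) = 0.9769
N(−d₂) = N(-1.22) = 0.1112;  N(−d₁) = N(-1.53) = 0.0630
P = 300·0.9769·0.1112 − 450·0.0630 = 32.5894 − 28.3500 = 4.2394

$4.24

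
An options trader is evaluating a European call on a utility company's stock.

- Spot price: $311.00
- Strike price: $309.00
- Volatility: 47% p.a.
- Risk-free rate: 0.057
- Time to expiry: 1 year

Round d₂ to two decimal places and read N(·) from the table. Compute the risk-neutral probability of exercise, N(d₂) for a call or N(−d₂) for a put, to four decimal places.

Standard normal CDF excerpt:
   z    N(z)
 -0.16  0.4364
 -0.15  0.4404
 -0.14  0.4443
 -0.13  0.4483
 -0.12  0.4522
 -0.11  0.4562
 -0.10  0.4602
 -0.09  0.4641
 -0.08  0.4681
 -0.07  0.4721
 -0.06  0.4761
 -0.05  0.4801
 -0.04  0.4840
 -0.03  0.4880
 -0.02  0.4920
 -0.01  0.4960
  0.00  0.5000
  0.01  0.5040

0.4602

T = 1;  σ√T = 0.4700
d₁ = [ln(311/309) + (0.057 + 0.47²/2)·1] / 0.4700 = [0.0065 + 0.1674] / 0.4700 = 0.3700 → 0.37
d₂ = d₁ − σ√T = 0.3700 − 0.4700 = -0.1000 → -0.10
Pr(exercise) under Q = N(d₂) = 0.4602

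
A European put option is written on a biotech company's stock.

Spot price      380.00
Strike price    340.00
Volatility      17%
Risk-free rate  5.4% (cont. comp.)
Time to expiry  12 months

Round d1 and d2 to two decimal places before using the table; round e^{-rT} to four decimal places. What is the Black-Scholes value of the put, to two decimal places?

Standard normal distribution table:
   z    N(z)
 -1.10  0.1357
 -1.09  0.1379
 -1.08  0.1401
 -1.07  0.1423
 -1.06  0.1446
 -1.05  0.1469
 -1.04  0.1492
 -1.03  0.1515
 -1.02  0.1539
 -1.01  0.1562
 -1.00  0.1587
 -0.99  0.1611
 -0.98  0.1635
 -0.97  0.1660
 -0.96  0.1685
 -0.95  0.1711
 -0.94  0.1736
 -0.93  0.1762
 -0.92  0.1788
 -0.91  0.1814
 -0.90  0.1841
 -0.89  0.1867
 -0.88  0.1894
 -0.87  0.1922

T = 1;  σ√T = 0.1700
d₁ = [ln(380/340) + (0.054 + 0.17²/2)·1] / 0.1700 = [0.1112 + 0.0684] / 0.1700 = 1.0569 which rounds to 1.06
d₂ = d₁ − σ√T = 1.0569 − 0.1700 = 0.8869 which rounds to 0.89
exp(−rT) = exp(−0.054·1) = 0.9474
P = 340·0.9474·N(-0.89) − 380·N(-1.06) = 340·0.9474·0.1867 − 380·0.1446 = 60.1391 − 54.9480 = 5.1911

5.19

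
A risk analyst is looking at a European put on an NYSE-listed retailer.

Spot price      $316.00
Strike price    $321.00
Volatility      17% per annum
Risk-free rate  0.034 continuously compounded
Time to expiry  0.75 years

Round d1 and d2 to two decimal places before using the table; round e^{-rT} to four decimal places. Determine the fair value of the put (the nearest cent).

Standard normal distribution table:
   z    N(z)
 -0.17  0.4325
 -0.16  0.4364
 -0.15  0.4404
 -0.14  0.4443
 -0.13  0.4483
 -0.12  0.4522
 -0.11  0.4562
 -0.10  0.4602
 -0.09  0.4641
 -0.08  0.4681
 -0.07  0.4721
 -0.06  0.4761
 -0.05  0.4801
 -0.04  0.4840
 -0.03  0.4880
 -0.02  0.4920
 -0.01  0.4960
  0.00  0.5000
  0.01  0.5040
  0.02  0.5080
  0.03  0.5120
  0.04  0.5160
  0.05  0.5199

$17.31

T = 0.75;  σ√T = 0.1472
d₁ = [ln(316/321) + (0.034 + 0.17²/2)·0.75] / 0.1472 = [-0.0157 + 0.0363] / 0.1472 = 0.1402 ≈ 0.14
d₂ = d₁ − σ√T = 0.1402 − 0.1472 = -0.0070 ≈ -0.01
exp(−rT) = exp(−0.034·0.75) = 0.9748
P = 321·0.9748·N(0.01) − 316·N(-0.14) = 321·0.9748·0.5040 − 316·0.4443 = 157.7070 − 140.3988 = 17.3082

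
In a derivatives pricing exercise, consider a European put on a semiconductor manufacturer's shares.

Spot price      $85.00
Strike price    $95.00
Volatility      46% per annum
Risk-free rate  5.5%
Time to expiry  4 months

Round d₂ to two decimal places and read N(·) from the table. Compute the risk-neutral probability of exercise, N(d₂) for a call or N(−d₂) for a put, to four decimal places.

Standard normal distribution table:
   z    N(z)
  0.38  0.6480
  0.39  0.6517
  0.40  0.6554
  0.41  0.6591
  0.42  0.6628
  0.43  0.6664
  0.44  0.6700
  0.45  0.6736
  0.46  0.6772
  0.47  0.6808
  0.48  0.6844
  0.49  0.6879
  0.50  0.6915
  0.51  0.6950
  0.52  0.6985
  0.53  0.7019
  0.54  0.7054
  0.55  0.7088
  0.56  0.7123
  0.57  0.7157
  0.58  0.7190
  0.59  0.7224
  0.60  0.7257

0.6844

T = 0.3333;  σ√T = 0.2656
d₁ = [ln(85/95) + (0.055 + 0.46²/2)·0.3333] / 0.2656 = [-0.1112 + 0.0536] / 0.2656 = -0.2170 ⇒ -0.22
d₂ = d₁ − σ√T = -0.2170 − 0.2656 = -0.4826 ⇒ -0.48
Risk-neutral Pr[S_T < K] = N(−d₂) = N(0.48) = 0.6844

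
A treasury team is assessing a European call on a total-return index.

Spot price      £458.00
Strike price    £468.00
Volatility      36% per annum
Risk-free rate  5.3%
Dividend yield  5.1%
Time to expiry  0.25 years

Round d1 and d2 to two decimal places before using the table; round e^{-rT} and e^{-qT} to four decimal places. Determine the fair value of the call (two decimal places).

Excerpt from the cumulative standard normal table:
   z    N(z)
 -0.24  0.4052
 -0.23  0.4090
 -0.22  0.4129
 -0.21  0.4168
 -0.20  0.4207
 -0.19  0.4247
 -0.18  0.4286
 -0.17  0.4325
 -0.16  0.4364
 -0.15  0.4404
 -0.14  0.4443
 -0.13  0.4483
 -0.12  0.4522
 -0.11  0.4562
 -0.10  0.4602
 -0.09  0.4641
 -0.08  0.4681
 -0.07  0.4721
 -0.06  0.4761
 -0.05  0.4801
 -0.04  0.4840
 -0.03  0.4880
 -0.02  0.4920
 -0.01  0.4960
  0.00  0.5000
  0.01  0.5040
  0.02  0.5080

σ√T = 0.36 × 0.5000 = 0.1800
d₁ = [ln(458/468) + (0.053 − 0.051 + ½·0.36²)·0.25] / (σ√T) = (-0.0216 + 0.0167) / 0.1800 = -0.0272 ≈ -0.03
d₂ = -0.0272 − 0.1800 = -0.2072 ≈ -0.21
e^(−qT) = e^(−0.051·0.25) = 0.9873;  e^(−rT) = e^(−0.053·0.25) = 0.9868
C = 458·0.9873·N(-0.03) − 468·0.9868·N(-0.21) = 458·0.9873·0.4880 − 468·0.9868·0.4168 = 220.6655 − 192.4876 = 28.1779

£28.18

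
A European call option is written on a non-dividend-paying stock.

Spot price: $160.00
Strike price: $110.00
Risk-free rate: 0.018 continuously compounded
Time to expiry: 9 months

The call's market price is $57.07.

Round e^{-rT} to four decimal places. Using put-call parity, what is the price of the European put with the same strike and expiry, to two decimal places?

$5.60

exp(−rT) = exp(−0.018·0.75) = 0.9866
Put-call parity: C − P = S − K·e^(−rT) = 160 − 110·0.9866 = 160 − 108.5260 = 51.4740
P = C − (C − P) = 57.07 − (51.4740) = 5.5960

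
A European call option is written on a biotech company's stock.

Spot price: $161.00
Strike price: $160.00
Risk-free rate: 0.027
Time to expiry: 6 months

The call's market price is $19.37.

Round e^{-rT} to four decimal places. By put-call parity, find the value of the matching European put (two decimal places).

exp(−rT) = exp(−0.027·0.5) = 0.9866
Put-call parity: C − P = S − K·e^(−rT) = 161 − 160·0.9866 = 161 − 157.8560 = 3.1440
P = C − (C − P) = 19.37 − (3.1440) = 16.2260

$16.23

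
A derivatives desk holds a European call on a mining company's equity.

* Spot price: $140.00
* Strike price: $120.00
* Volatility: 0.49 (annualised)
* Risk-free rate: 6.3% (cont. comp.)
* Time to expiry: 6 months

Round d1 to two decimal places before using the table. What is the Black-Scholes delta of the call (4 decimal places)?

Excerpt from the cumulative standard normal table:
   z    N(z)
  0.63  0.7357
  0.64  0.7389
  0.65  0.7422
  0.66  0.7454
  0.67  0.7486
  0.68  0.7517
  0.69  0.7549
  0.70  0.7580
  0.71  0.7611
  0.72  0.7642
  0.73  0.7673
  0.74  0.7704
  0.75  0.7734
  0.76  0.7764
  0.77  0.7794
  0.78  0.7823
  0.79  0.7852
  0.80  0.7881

σ√T = 0.49·√0.5 = 0.3465
ln(S/K) + (r + σ²/2)T = ln(140/120) + (0.063 + 0.49²/2)·0.5 = 0.1542 + 0.0915 = 0.2457
d₁ = 0.2457 / 0.3465 = 0.7091 ⇒ 0.71
N(d₁) = N(0.71) = 0.7611
Δ_call = N(d₁) = 0.7611

0.7611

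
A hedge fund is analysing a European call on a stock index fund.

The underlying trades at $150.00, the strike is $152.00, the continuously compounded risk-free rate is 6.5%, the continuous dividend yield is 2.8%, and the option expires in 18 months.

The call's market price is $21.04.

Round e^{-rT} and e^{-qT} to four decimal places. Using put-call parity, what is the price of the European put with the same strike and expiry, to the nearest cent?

exp(−qT) = exp(−0.028·1.5) = 0.9589;  exp(−rT) = exp(−0.065·1.5) = 0.9071
Put-call parity: C − P = S·e^(−qT) − K·e^(−rT) = 150·0.9589 − 152·0.9071 = 143.8350 − 137.8792 = 5.9558
P = C − (C − P) = 21.04 − (5.9558) = 15.0842

$15.08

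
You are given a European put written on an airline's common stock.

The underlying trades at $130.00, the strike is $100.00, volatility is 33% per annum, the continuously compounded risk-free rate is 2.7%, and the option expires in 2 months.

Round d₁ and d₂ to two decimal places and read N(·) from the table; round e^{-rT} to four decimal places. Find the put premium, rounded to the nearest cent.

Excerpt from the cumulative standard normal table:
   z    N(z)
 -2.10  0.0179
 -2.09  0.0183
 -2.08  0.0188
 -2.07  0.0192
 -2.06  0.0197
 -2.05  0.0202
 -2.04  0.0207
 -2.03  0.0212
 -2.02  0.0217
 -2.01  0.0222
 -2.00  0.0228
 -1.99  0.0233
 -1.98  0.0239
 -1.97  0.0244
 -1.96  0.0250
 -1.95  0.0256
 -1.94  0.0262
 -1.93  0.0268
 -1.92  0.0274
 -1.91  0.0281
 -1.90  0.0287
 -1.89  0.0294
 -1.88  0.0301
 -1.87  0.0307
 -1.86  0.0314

σ√T = 0.33·√0.1667 = 0.1347
d₁ = [ln(130/100) + (0.027 + ½·0.33²)·0.1667] / (σ√T) = (0.2624 + 0.0136) / 0.1347 = 2.0482 ⇒ 2.05
d₂ = 2.0482 − 0.1347 = 1.9135 ⇒ 1.91
exp(−rT) = exp(−0.027·0.1667) = 0.9955
N(−d₂) = N(-1.91) = 0.0281;  N(−d₁) = N(-2.05) = 0.0202
P = 100·0.9955·0.0281 − 130·0.0202 = 2.7974 − 2.6260 = 0.1714

$0.17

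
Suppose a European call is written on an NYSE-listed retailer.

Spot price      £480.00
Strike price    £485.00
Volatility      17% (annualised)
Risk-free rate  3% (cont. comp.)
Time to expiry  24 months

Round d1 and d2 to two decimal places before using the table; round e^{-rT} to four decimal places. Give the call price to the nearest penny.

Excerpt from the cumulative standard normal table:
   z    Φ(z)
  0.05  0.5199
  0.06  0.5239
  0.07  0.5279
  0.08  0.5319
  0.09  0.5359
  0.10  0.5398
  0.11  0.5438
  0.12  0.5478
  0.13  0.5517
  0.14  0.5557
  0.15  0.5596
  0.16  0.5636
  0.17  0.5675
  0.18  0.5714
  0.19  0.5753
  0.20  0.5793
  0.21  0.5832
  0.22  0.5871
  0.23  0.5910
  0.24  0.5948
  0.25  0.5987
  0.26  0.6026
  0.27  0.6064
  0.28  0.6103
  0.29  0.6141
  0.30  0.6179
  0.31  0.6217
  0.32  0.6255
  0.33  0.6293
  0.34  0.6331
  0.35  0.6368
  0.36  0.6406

σ√T = 0.17 × 1.4142 = 0.2404
d₁ = [ln(480/485) + (0.03 + 0.17²/2)·2] / 0.2404 = [-0.0104 + 0.0889] / 0.2404 = 0.3267 which rounds to 0.33
d₂ = d₁ − σ√T = 0.3267 − 0.2404 = 0.0863 which rounds to 0.09
exp(−rT) = exp(−0.03·2) = 0.9418
N(d₁) = N(0.33) = 0.6293;  N(d₂) = N(0.09) = 0.5359
C = 480·0.6293 − 485·0.9418·0.5359 = 302.0640 − 244.7847 = 57.2793

£57.28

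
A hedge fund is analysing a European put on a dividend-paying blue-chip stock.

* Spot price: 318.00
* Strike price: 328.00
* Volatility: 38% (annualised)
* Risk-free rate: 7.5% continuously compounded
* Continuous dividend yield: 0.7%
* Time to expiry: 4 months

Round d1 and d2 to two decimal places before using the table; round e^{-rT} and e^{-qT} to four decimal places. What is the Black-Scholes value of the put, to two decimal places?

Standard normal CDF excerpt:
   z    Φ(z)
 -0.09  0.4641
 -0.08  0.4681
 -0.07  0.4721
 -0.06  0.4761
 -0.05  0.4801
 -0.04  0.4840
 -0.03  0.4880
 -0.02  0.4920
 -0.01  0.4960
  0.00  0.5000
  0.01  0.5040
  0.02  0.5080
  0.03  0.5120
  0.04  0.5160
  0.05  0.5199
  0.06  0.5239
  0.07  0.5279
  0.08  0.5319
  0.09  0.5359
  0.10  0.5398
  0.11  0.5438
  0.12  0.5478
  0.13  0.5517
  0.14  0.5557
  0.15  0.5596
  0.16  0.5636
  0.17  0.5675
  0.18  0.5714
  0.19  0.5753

T = 0.3333;  σ√T = 0.2194
d₁ = [ln(318/328) + (0.075 − 0.007 + ½·0.38²)·0.3333] / (σ√T) = (-0.0310 + 0.0467) / 0.2194 = 0.0719 → 0.07
d₂ = 0.0719 − 0.2194 = -0.1475 → -0.15
exp(−qT) = exp(−0.007·0.3333) = 0.9977;  exp(−rT) = exp(−0.075·0.3333) = 0.9753
N(−d₂) = N(0.15) = 0.5596;  N(−d₁) = N(-0.07) = 0.4721
P = 328·0.9753·0.5596 − 318·0.9977·0.4721 = 179.0151 − 149.7825 = 29.2326

29.23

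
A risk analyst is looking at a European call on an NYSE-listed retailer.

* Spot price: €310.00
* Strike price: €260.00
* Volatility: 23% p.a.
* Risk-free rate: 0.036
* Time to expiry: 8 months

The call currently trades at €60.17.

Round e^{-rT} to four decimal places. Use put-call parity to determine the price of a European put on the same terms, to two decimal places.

exp(−rT) = exp(−0.036·0.6667) = 0.9763
Put-call parity: C − P = S − K·e^(−rT) = 310 − 260·0.9763 = 310 − 253.8380 = 56.1620
P = C − (C − P) = 60.17 − (56.1620) = 4.0080

€4.01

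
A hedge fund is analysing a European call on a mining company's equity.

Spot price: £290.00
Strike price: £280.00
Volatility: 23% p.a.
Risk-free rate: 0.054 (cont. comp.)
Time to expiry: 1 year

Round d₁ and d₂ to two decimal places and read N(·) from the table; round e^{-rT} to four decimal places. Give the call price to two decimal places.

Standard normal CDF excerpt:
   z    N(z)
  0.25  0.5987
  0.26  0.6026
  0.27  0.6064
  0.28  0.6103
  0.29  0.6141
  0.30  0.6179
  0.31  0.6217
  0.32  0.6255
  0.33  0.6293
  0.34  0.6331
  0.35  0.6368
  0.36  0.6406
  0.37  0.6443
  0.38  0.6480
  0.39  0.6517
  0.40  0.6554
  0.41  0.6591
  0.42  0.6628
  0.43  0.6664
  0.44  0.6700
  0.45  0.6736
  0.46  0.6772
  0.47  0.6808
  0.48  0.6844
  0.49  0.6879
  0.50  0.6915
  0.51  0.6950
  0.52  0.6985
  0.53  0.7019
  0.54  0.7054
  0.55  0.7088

£39.67

σ√T = 0.23·√1 = 0.2300
ln(S/K) + (r + σ²/2)T = ln(290/280) + (0.054 + 0.23²/2)·1 = 0.0351 + 0.0804 = 0.1155
d₁ = 0.1155 / 0.2300 = 0.5024 ≈ 0.50
d₂ = d₁ − σ√T = 0.5024 − 0.2300 = 0.2724 ≈ 0.27
exp(−rT) = exp(−0.054·1) = 0.9474
N(d₁) = N(0.50) = 0.6915;  N(d₂) = N(0.27) = 0.6064
C = 290·0.6915 − 280·0.9474·0.6064 = 200.5350 − 160.8609 = 39.6741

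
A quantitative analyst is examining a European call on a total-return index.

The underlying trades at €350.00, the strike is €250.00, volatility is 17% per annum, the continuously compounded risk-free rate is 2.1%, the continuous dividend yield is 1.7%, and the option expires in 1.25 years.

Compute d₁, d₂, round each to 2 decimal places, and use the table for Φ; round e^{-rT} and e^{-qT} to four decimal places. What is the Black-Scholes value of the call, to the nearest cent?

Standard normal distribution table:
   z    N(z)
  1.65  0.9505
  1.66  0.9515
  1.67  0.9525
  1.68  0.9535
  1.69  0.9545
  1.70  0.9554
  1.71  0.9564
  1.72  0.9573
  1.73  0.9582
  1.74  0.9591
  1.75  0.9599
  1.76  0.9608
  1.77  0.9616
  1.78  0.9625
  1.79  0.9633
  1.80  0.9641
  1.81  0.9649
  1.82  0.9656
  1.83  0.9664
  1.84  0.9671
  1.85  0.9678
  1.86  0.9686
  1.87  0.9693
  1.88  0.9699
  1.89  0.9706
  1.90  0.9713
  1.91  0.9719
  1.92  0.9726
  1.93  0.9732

€99.91

T = 1.25;  σ√T = 0.1901
d₁ = [ln(350/250) + (0.021 − 0.017 + ½·0.17²)·1.25] / (σ√T) = (0.3365 + 0.0231) / 0.1901 = 1.8916 ≈ 1.89
d₂ = 1.8916 − 0.1901 = 1.7016 ≈ 1.70
e^(−qT) = e^(−0.017·1.25) = 0.9790;  e^(−rT) = e^(−0.021·1.25) = 0.9741
C = 350·0.9790·N(1.89) − 250·0.9741·N(1.70) = 350·0.9790·0.9706 − 250·0.9741·0.9554 = 332.5761 − 232.6638 = 99.9123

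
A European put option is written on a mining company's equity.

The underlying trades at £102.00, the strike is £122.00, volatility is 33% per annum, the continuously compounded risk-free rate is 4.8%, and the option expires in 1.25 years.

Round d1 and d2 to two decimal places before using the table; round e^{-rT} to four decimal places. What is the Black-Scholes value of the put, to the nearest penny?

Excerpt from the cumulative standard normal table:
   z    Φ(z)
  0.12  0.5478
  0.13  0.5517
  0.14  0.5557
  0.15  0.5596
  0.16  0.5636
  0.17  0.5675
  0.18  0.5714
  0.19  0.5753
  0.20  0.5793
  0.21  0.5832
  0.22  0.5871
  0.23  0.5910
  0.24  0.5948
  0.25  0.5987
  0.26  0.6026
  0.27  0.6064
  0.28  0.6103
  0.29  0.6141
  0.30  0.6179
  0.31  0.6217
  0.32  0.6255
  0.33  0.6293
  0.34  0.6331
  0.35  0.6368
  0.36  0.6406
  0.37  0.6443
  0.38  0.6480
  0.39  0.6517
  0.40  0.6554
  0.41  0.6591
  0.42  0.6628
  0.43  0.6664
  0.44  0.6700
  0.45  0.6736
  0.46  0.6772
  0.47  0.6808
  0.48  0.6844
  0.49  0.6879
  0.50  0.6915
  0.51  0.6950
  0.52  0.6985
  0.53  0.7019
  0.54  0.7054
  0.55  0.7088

σ√T = 0.33·√1.25 = 0.3690
ln(S/K) + (r + σ²/2)T = ln(102/122) + (0.048 + 0.33²/2)·1.25 = -0.1790 + 0.1281 = -0.0510
d₁ = -0.0510 / 0.3690 = -0.1382 ⇒ -0.14
d₂ = d₁ − σ√T = -0.1382 − 0.3690 = -0.5071 ⇒ -0.51
exp(−rT) = exp(−0.048·1.25) = 0.9418
N(−d₂) = N(0.51) = 0.6950;  N(−d₁) = N(0.14) = 0.5557
P = 122·0.9418·0.6950 − 102·0.5557 = 79.8552 − 56.6814 = 23.1738

£23.17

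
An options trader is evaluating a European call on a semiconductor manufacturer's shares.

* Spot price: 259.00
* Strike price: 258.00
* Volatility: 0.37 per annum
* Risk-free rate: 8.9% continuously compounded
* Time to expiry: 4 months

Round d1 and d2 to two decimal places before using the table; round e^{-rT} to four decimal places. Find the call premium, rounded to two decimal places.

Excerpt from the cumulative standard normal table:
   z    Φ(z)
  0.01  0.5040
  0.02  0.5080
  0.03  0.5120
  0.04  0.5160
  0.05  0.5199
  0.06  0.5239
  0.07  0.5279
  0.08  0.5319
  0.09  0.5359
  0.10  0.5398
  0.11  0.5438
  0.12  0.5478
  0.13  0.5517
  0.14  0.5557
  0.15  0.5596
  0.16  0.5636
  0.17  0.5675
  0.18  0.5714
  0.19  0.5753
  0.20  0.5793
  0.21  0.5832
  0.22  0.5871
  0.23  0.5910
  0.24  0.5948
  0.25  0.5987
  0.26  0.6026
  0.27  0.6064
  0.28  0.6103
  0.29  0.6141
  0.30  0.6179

T = 0.3333;  σ√T = 0.2136
d₁ = [ln(259/258) + (0.089 + 0.37²/2)·0.3333] / 0.2136 = [0.0039 + 0.0525] / 0.2136 = 0.2638 which rounds to 0.26
d₂ = d₁ − σ√T = 0.2638 − 0.2136 = 0.0502 which rounds to 0.05
e^(−rT) = e^(−0.089·0.3333) = 0.9708
N(d₁) = N(0.26) = 0.6026;  N(d₂) = N(0.05) = 0.5199
C = 259·0.6026 − 258·0.9708·0.5199 = 156.0734 − 130.2175 = 25.8559

25.86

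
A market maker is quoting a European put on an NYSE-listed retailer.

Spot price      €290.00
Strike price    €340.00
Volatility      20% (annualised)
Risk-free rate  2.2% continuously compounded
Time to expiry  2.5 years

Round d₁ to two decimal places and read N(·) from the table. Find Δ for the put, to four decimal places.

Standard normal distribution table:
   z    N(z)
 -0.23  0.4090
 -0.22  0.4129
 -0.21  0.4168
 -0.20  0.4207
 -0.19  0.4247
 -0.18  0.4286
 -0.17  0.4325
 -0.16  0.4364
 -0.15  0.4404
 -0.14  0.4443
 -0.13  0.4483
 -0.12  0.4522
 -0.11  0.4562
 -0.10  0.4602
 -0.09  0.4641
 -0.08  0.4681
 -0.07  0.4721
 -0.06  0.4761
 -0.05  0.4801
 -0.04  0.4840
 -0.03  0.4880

σ√T = 0.2·√2.5 = 0.3162
d₁ = [ln(290/340) + (0.022 + ½·0.2²)·2.5] / (σ√T) = (-0.1591 + 0.1050) / 0.3162 = -0.1710 ⇒ -0.17
N(d₁) = N(-0.17) = 0.4325
Δ_put = N(d₁) − 1 = 0.4325 − 1 = -0.5675

-0.5675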